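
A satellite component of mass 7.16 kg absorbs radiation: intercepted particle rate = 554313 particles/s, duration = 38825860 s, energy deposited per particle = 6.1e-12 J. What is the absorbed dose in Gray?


Total energy deposited = rate * time * E_per
  = 554313 * 38825860 * 6.1e-12 = 131.2822 J
Dose = E_total / mass = 131.2822 / 7.16
Dose = 18.3355 Gy

18.3355 Gy


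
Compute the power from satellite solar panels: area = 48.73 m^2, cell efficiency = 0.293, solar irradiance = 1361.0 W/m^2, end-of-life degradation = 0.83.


P = area * eta * S * degradation
P = 48.73 * 0.293 * 1361.0 * 0.83
P = 16128.7329 W

16128.7329 W


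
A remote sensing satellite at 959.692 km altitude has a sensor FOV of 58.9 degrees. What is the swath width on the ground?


FOV = 58.9 deg = 1.0280 rad
swath = 2 * alt * tan(FOV/2) = 2 * 959.692 * tan(0.5139995)
swath = 2 * 959.692 * 0.5646213
swath = 1083.7252 km

1083.7252 km


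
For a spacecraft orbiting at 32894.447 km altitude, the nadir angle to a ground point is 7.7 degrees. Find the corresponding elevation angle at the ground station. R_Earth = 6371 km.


r = R_E + alt = 39265.4470 km
Law of sines in the satellite / Earth-center / ground-point triangle:
  sin(nadir)/R_E = sin(90 + el)/r  =>  cos(el) = (r/R_E)*sin(nadir)
cos(el) = (39265.4470 / 6371.0000) * sin(7.7 deg) = 0.8257773
el = arccos(0.8257773) = 34.3326 deg
(Earth-central angle = 90 - nadir - el = 47.9674 deg)

34.3326 degrees


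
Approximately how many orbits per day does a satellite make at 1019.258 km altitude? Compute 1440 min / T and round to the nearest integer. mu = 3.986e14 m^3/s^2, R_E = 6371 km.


r = 7.390258e+06 m
T = 2*pi*sqrt(r^3/mu) = 6322.6715 s = 105.3779 min
revs/day = 1440 / 105.3779 = 13.6651
Rounded: 14 revolutions per day

14 revolutions per day


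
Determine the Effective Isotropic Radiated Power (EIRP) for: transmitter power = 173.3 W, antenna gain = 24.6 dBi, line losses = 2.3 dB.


Pt = 173.3 W = 22.3880 dBW
EIRP = Pt_dBW + Gt - losses = 22.3880 + 24.6 - 2.3 = 44.6880 dBW

44.6880 dBW


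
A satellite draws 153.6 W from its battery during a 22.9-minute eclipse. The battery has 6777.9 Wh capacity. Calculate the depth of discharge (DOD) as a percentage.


E_used = P * t / 60 = 153.6 * 22.9 / 60 = 58.6240 Wh
DOD = E_used / E_total * 100 = 58.6240 / 6777.9 * 100
DOD = 0.8649287 %

0.8649 %


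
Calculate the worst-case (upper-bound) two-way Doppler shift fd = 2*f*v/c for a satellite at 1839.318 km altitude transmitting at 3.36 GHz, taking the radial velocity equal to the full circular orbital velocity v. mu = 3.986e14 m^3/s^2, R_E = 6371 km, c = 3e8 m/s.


r = 8.210318e+06 m
v = sqrt(mu/r) = 6967.6874 m/s (worst-case radial velocity)
f = 3.36 GHz = 3.36e+09 Hz
fd = 2*f*v/c = 2*3.36e+09*6967.6874/3.0e+08
fd = 156076.1977 Hz

156076.1977 Hz


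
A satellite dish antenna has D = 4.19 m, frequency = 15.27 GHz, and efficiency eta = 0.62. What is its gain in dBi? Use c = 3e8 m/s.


lambda = c/f = 3e8 / 1.527e+10 = 0.01964637 m
G = eta*(pi*D/lambda)^2 = 0.62*(pi*4.19/0.01964637)^2
G = 278326.8122 (linear)
G = 10*log10(278326.8122) = 54.4456 dBi

54.4456 dBi


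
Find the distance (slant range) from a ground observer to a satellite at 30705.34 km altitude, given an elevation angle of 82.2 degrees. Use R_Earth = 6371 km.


h = 30705.34 km, el = 82.2 deg
d = -R_E*sin(el) + sqrt((R_E*sin(el))^2 + 2*R_E*h + h^2)
d = -6371.0000*sin(1.4347) + sqrt((6371.0000*0.9907478)^2 + 2*6371.0000*30705.34 + 30705.34^2)
d = 30754.2021 km

30754.2021 km


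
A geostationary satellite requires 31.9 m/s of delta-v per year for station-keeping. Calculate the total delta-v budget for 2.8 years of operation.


dV = rate * years = 31.9 * 2.8
dV = 89.3200 m/s

89.3200 m/s


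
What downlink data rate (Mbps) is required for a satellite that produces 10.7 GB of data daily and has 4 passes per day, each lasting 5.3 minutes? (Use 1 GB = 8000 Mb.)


total contact time = 4 * 5.3 * 60 = 1272.0000 s
data = 10.7 GB = 85600.0000 Mb
rate = 85600.0000 / 1272.0000 = 67.2956 Mbps

67.2956 Mbps


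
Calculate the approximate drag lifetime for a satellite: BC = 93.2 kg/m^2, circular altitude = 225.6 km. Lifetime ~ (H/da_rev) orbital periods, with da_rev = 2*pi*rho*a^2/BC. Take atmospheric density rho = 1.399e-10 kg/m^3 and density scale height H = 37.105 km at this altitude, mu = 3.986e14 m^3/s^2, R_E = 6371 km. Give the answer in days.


a = R_E + alt = 6596.6000 km = 6.5966e+06 m
da_rev = 2*pi*rho*a^2/BC = 2*pi*1.399e-10*(6.5966e+06)^2/93.2 = 410.413815 m per revolution
N = H/da_rev = 37105.0000 m / 410.413815 m = 90.4087 revolutions
P = 2*pi*sqrt(a^3/mu) = 5332.0160 s
lifetime = N*P = 90.4087 * 5332.0160 = 482060.9046 s = 5.5794 days

5.5794 days


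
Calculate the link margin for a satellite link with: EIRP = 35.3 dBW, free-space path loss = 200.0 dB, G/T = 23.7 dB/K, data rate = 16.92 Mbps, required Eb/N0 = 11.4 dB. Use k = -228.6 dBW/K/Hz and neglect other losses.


C/N0 = EIRP - FSPL + G/T - k = 35.3 - 200.0 + 23.7 - (-228.6)
C/N0 = 87.6000 dB-Hz
R_b = 16.92 Mbps = 1.692e+07 bps -> 10*log10(R_b) = 72.2840 dB-Hz
Eb/N0 = C/N0 - 10*log10(R_b) = 87.6000 - 72.2840 = 15.3160 dB
Margin = Eb/N0 - Eb/N0_req = 15.3160 - 11.4 = 3.9160 dB (link closes)

3.9160 dB


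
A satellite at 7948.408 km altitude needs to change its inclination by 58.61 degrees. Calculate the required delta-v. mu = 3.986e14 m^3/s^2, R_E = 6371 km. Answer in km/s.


r = 14319.4080 km = 1.4319408e+07 m
V = sqrt(mu/r) = 5276.0161 m/s
di = 58.61 deg = 1.0229 rad
dV = 2*V*sin(di/2) = 2*5276.0161*sin(0.5114687)
dV = 5164.7824 m/s = 5.1648 km/s

5.1648 km/s


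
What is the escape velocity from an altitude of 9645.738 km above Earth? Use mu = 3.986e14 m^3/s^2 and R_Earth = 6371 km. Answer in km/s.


r = 6371.0 + 9645.738 = 16016.7380 km = 1.6016738e+07 m
v_esc = sqrt(2*mu/r) = sqrt(2*3.986e14 / 1.6016738e+07)
v_esc = 7054.9934 m/s = 7.0550 km/s

7.0550 km/s


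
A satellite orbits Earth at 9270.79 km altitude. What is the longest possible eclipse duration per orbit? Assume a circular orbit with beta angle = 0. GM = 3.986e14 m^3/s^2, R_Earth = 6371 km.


r = 15641.7900 km
T = 324.4813 min
Eclipse fraction = arcsin(R_E/r)/pi = arcsin(6371.0000/15641.7900)/pi
= arcsin(0.4073063)/pi = 0.1335319
Eclipse duration = 0.1335319 * 324.4813 = 43.3286 min

43.3286 minutes


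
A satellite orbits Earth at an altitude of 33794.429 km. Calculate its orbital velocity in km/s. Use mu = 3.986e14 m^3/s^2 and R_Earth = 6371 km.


r = R_E + alt = 6371.0 + 33794.429 = 40165.4290 km = 4.0165429e+07 m
v = sqrt(mu/r) = sqrt(3.986e14 / 4.0165429e+07) = 3150.2313 m/s = 3.1502 km/s

3.1502 km/s


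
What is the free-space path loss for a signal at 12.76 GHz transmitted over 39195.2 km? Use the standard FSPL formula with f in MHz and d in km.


f = 12.76 GHz = 12760.0000 MHz
d = 39195.2 km
FSPL = 32.44 + 20*log10(12760.0000) + 20*log10(39195.2)
FSPL = 32.44 + 82.1170 + 91.8647
FSPL = 206.4217 dB

206.4217 dB


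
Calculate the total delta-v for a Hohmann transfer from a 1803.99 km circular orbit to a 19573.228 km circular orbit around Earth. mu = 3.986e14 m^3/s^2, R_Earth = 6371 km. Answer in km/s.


r1 = 8174.9900 km = 8.17499e+06 m
r2 = 25944.2280 km = 2.5944228e+07 m
dv1 = sqrt(mu/r1)*(sqrt(2*r2/(r1+r2)) - 1) = 1628.4179 m/s
dv2 = sqrt(mu/r2)*(1 - sqrt(2*r1/(r1+r2))) = 1206.2993 m/s
total dv = |dv1| + |dv2| = 1628.4179 + 1206.2993 = 2834.7172 m/s = 2.8347 km/s

2.8347 km/s


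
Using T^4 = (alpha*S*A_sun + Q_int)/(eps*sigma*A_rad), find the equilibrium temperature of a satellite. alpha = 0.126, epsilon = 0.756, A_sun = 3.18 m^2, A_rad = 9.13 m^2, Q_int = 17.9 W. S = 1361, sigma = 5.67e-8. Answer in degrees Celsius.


Numerator = alpha*S*A_sun + Q_int = 0.126*1361*3.18 + 17.9 = 563.2255 W
Denominator = eps*sigma*A_rad = 0.756*5.67e-8*9.13 = 3.9135928e-07 W/K^4
T^4 = 1.439152e+09 K^4
T = 194.7721 K = -78.3779 C

-78.3779 degrees Celsius


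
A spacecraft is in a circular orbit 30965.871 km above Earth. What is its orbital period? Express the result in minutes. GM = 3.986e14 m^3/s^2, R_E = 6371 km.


r = 37336.8710 km = 3.7336871e+07 m
T = 2*pi*sqrt(r^3/mu) = 2*pi*sqrt(5.2049164e+22 / 3.986e14)
T = 71798.9512 s = 1196.6492 min

1196.6492 minutes


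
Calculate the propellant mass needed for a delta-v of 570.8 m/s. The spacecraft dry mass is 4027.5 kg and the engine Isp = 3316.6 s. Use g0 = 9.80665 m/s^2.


ve = Isp * g0 = 3316.6 * 9.80665 = 32524.735390 m/s
mass ratio = exp(dv/ve) = exp(570.8/32524.735390) = 1.01770462
m_prop = m_dry * (mr - 1) = 4027.5 * (1.01770462 - 1)
m_prop = 71.3054 kg

71.3054 kg


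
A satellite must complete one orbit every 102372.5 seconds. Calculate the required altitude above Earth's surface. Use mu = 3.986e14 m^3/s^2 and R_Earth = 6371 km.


T = 102372.5 s
r = (mu*T^2/(4*pi^2))^(1/3) = (3.986e14 * 102372.5^2 / (4*pi^2))^(1/3)
r = 4.7298575e+07 m = 47298.5752 km
alt = r - R_E = 47298.5752 - 6371 = 40927.5752 km

40927.5752 km


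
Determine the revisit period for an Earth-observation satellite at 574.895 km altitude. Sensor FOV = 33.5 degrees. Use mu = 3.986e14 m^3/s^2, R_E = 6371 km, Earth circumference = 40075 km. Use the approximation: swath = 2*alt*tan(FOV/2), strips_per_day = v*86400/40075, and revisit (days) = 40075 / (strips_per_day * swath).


swath = 2*574.895*tan(0.2923426) = 346.0475 km
v = sqrt(mu/r) = 7575.3820 m/s = 7.5754 km/s
strips/day = v*86400/40075 = 7.5754*86400/40075 = 16.3322
coverage/day = strips * swath = 16.3322 * 346.0475 = 5651.7180 km
revisit = 40075 / 5651.7180 = 7.0908 days

7.0908 days


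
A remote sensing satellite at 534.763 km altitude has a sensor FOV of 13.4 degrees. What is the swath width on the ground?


FOV = 13.4 deg = 0.2338741 rad
swath = 2 * alt * tan(FOV/2) = 2 * 534.763 * tan(0.1169371)
swath = 2 * 534.763 * 0.117473
swath = 125.6404 km

125.6404 km


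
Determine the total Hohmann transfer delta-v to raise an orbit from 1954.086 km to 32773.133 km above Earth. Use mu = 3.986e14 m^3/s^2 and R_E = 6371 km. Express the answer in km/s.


r1 = 8325.0860 km = 8.325086e+06 m
r2 = 39144.1330 km = 3.9144133e+07 m
dv1 = sqrt(mu/r1)*(sqrt(2*r2/(r1+r2)) - 1) = 1966.7170 m/s
dv2 = sqrt(mu/r2)*(1 - sqrt(2*r1/(r1+r2))) = 1301.1633 m/s
total dv = |dv1| + |dv2| = 1966.7170 + 1301.1633 = 3267.8803 m/s = 3.2679 km/s

3.2679 km/s


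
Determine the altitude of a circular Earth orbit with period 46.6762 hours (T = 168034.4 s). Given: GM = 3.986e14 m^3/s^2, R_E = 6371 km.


T = 168034.4 s
r = (mu*T^2/(4*pi^2))^(1/3) = (3.986e14 * 168034.4^2 / (4*pi^2))^(1/3)
r = 6.5814965e+07 m = 65814.9646 km
alt = r - R_E = 65814.9646 - 6371 = 59443.9646 km

59443.9646 km


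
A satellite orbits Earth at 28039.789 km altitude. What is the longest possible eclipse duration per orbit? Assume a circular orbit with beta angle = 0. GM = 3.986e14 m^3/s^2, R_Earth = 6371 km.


r = 34410.7890 km
T = 1058.7707 min
Eclipse fraction = arcsin(R_E/r)/pi = arcsin(6371.0000/34410.7890)/pi
= arcsin(0.1851454)/pi = 0.05927562
Eclipse duration = 0.05927562 * 1058.7707 = 62.7593 min

62.7593 minutes


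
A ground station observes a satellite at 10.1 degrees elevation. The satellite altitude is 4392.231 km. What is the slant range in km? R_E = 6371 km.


h = 4392.231 km, el = 10.1 deg
d = -R_E*sin(el) + sqrt((R_E*sin(el))^2 + 2*R_E*h + h^2)
d = -6371.0000*sin(0.1762783) + sqrt((6371.0000*0.1753667)^2 + 2*6371.0000*4392.231 + 4392.231^2)
d = 7629.4965 km

7629.4965 km


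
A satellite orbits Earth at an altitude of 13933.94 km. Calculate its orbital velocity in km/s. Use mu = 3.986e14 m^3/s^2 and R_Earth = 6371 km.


r = R_E + alt = 6371.0 + 13933.94 = 20304.9400 km = 2.030494e+07 m
v = sqrt(mu/r) = sqrt(3.986e14 / 2.030494e+07) = 4430.6535 m/s = 4.4307 km/s

4.4307 km/s


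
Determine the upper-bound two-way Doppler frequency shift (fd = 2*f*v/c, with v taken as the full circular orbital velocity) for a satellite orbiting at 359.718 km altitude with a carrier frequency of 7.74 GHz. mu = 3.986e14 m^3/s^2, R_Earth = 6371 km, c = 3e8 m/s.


r = 6.730718e+06 m
v = sqrt(mu/r) = 7695.5196 m/s (worst-case radial velocity)
f = 7.74 GHz = 7.74e+09 Hz
fd = 2*f*v/c = 2*7.74e+09*7695.5196/3.0e+08
fd = 397088.8123 Hz

397088.8123 Hz


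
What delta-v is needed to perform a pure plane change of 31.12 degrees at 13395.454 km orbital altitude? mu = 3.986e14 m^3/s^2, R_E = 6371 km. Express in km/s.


r = 19766.4540 km = 1.9766454e+07 m
V = sqrt(mu/r) = 4490.5989 m/s
di = 31.12 deg = 0.5431465 rad
dV = 2*V*sin(di/2) = 2*4490.5989*sin(0.2715732)
dV = 2409.1824 m/s = 2.4092 km/s

2.4092 km/s


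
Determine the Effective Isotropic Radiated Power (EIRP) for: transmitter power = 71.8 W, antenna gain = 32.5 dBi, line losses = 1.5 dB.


Pt = 71.8 W = 18.5612 dBW
EIRP = Pt_dBW + Gt - losses = 18.5612 + 32.5 - 1.5 = 49.5612 dBW

49.5612 dBW


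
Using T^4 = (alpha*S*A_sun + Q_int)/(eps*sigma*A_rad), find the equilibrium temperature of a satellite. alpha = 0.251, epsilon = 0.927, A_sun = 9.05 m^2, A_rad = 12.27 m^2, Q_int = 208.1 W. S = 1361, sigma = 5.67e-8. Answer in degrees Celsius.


Numerator = alpha*S*A_sun + Q_int = 0.251*1361*9.05 + 208.1 = 3299.6795 W
Denominator = eps*sigma*A_rad = 0.927*5.67e-8*12.27 = 6.4492224e-07 W/K^4
T^4 = 5.116399e+09 K^4
T = 267.4491 K = -5.7009 C

-5.7009 degrees Celsius


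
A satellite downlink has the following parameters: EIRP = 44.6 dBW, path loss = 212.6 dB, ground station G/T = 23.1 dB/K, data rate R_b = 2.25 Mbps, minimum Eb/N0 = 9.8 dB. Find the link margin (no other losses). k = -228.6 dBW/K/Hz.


C/N0 = EIRP - FSPL + G/T - k = 44.6 - 212.6 + 23.1 - (-228.6)
C/N0 = 83.7000 dB-Hz
R_b = 2.25 Mbps = 2.25e+06 bps -> 10*log10(R_b) = 63.5218 dB-Hz
Eb/N0 = C/N0 - 10*log10(R_b) = 83.7000 - 63.5218 = 20.1782 dB
Margin = Eb/N0 - Eb/N0_req = 20.1782 - 9.8 = 10.3782 dB (link closes)

10.3782 dB


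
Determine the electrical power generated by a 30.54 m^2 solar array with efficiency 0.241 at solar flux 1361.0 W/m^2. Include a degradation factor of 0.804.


P = area * eta * S * degradation
P = 30.54 * 0.241 * 1361.0 * 0.804
P = 8053.7890 W

8053.7890 W


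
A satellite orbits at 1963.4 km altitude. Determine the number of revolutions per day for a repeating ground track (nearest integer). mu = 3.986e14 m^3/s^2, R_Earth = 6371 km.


r = 8.3344e+06 m
T = 2*pi*sqrt(r^3/mu) = 7572.2114 s = 126.2035 min
revs/day = 1440 / 126.2035 = 11.4101
Rounded: 11 revolutions per day

11 revolutions per day


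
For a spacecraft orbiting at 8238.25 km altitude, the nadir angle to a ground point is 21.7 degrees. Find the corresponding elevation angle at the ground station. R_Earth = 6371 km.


r = R_E + alt = 14609.2500 km
Law of sines in the satellite / Earth-center / ground-point triangle:
  sin(nadir)/R_E = sin(90 + el)/r  =>  cos(el) = (r/R_E)*sin(nadir)
cos(el) = (14609.2500 / 6371.0000) * sin(21.7 deg) = 0.8478611
el = arccos(0.8478611) = 32.0202 deg
(Earth-central angle = 90 - nadir - el = 36.2798 deg)

32.0202 degrees


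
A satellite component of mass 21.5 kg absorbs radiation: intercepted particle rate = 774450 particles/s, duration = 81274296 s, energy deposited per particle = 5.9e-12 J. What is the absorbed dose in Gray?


Total energy deposited = rate * time * E_per
  = 774450 * 81274296 * 5.9e-12 = 371.3630 J
Dose = E_total / mass = 371.3630 / 21.5
Dose = 17.2727 Gy

17.2727 Gy


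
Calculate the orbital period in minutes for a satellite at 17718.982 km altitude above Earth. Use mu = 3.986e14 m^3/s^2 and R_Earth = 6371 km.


r = 24089.9820 km = 2.4089982e+07 m
T = 2*pi*sqrt(r^3/mu) = 2*pi*sqrt(1.3980073e+22 / 3.986e14)
T = 37210.5367 s = 620.1756 min

620.1756 minutes


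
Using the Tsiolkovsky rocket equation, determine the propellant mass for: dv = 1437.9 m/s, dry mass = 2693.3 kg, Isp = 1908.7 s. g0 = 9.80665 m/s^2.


ve = Isp * g0 = 1908.7 * 9.80665 = 18717.952855 m/s
mass ratio = exp(dv/ve) = exp(1437.9/18717.952855) = 1.07984693
m_prop = m_dry * (mr - 1) = 2693.3 * (1.07984693 - 1)
m_prop = 215.0517 kg

215.0517 kg


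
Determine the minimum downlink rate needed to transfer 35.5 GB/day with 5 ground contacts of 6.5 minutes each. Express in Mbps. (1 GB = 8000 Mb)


total contact time = 5 * 6.5 * 60 = 1950.0000 s
data = 35.5 GB = 284000.0000 Mb
rate = 284000.0000 / 1950.0000 = 145.6410 Mbps

145.6410 Mbps


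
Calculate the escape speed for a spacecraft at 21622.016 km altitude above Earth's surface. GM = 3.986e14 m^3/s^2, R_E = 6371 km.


r = 6371.0 + 21622.016 = 27993.0160 km = 2.7993016e+07 m
v_esc = sqrt(2*mu/r) = sqrt(2*3.986e14 / 2.7993016e+07)
v_esc = 5336.5281 m/s = 5.3365 km/s

5.3365 km/s


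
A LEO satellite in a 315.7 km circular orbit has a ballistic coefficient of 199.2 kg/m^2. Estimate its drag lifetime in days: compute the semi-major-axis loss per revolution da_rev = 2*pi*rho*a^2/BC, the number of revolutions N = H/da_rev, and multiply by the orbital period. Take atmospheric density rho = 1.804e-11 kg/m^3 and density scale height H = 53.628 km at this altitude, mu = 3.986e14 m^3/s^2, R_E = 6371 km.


a = R_E + alt = 6686.7000 km = 6.6867e+06 m
da_rev = 2*pi*rho*a^2/BC = 2*pi*1.804e-11*(6.6867e+06)^2/199.2 = 25.441971 m per revolution
N = H/da_rev = 53628.0000 m / 25.441971 m = 2107.8556 revolutions
P = 2*pi*sqrt(a^3/mu) = 5441.6296 s
lifetime = N*P = 2107.8556 * 5441.6296 = 1.1470169e+07 s = 132.7566 days

132.7566 days


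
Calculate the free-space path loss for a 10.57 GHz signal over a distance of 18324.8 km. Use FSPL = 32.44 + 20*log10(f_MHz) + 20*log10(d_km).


f = 10.57 GHz = 10570.0000 MHz
d = 18324.8 km
FSPL = 32.44 + 20*log10(10570.0000) + 20*log10(18324.8)
FSPL = 32.44 + 80.4815 + 85.2608
FSPL = 198.1823 dB

198.1823 dB


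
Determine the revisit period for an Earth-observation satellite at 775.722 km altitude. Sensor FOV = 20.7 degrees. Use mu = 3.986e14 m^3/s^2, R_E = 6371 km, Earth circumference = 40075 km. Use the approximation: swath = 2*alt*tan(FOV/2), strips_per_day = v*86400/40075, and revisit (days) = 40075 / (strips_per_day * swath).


swath = 2*775.722*tan(0.1806416) = 283.3440 km
v = sqrt(mu/r) = 7468.1873 m/s = 7.4682 km/s
strips/day = v*86400/40075 = 7.4682*86400/40075 = 16.1011
coverage/day = strips * swath = 16.1011 * 283.3440 = 4562.1484 km
revisit = 40075 / 4562.1484 = 8.7842 days

8.7842 days


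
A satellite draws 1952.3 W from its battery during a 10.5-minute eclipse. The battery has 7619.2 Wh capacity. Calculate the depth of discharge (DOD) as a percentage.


E_used = P * t / 60 = 1952.3 * 10.5 / 60 = 341.6525 Wh
DOD = E_used / E_total * 100 = 341.6525 / 7619.2 * 100
DOD = 4.4841 %

4.4841 %


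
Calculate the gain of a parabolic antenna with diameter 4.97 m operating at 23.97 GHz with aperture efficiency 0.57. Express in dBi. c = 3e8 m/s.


lambda = c/f = 3e8 / 2.397e+10 = 0.01251564 m
G = eta*(pi*D/lambda)^2 = 0.57*(pi*4.97/0.01251564)^2
G = 887117.0722 (linear)
G = 10*log10(887117.0722) = 59.4798 dBi

59.4798 dBi


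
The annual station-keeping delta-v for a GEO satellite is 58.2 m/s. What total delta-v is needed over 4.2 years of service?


dV = rate * years = 58.2 * 4.2
dV = 244.4400 m/s

244.4400 m/s


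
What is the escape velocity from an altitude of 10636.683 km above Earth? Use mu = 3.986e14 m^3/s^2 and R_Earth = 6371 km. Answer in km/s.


r = 6371.0 + 10636.683 = 17007.6830 km = 1.7007683e+07 m
v_esc = sqrt(2*mu/r) = sqrt(2*3.986e14 / 1.7007683e+07)
v_esc = 6846.3811 m/s = 6.8464 km/s

6.8464 km/s


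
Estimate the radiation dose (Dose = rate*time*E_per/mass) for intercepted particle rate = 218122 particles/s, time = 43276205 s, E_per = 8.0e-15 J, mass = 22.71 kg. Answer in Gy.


Total energy deposited = rate * time * E_per
  = 218122 * 43276205 * 8.0e-15 = 0.07551594 J
Dose = E_total / mass = 0.07551594 / 22.71
Dose = 0.003325228 Gy

0.0033 Gy


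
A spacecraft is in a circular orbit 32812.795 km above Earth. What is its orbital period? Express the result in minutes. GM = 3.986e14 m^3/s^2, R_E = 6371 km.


r = 39183.7950 km = 3.9183795e+07 m
T = 2*pi*sqrt(r^3/mu) = 2*pi*sqrt(6.0161615e+22 / 3.986e14)
T = 77191.7638 s = 1286.5294 min

1286.5294 minutes


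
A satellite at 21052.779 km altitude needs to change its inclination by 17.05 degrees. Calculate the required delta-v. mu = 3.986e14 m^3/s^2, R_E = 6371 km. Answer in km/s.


r = 27423.7790 km = 2.7423779e+07 m
V = sqrt(mu/r) = 3812.4574 m/s
di = 17.05 deg = 0.2975786 rad
dV = 2*V*sin(di/2) = 2*3812.4574*sin(0.1487893)
dV = 1130.3245 m/s = 1.1303 km/s

1.1303 km/s


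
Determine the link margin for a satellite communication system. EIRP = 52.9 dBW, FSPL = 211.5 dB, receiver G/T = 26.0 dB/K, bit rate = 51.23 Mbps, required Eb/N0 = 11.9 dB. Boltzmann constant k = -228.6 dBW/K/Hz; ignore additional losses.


C/N0 = EIRP - FSPL + G/T - k = 52.9 - 211.5 + 26.0 - (-228.6)
C/N0 = 96.0000 dB-Hz
R_b = 51.23 Mbps = 5.123e+07 bps -> 10*log10(R_b) = 77.0952 dB-Hz
Eb/N0 = C/N0 - 10*log10(R_b) = 96.0000 - 77.0952 = 18.9048 dB
Margin = Eb/N0 - Eb/N0_req = 18.9048 - 11.9 = 7.0048 dB (link closes)

7.0048 dB


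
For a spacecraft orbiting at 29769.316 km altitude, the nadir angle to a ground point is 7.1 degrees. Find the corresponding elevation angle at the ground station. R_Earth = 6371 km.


r = R_E + alt = 36140.3160 km
Law of sines in the satellite / Earth-center / ground-point triangle:
  sin(nadir)/R_E = sin(90 + el)/r  =>  cos(el) = (r/R_E)*sin(nadir)
cos(el) = (36140.3160 / 6371.0000) * sin(7.1 deg) = 0.7011453
el = arccos(0.7011453) = 45.4810 deg
(Earth-central angle = 90 - nadir - el = 37.4190 deg)

45.4810 degrees


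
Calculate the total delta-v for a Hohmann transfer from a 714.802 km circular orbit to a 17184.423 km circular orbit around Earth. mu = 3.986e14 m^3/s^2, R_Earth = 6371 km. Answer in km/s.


r1 = 7085.8020 km = 7.085802e+06 m
r2 = 23555.4230 km = 2.3555423e+07 m
dv1 = sqrt(mu/r1)*(sqrt(2*r2/(r1+r2)) - 1) = 1799.7472 m/s
dv2 = sqrt(mu/r2)*(1 - sqrt(2*r1/(r1+r2))) = 1316.0493 m/s
total dv = |dv1| + |dv2| = 1799.7472 + 1316.0493 = 3115.7965 m/s = 3.1158 km/s

3.1158 km/s


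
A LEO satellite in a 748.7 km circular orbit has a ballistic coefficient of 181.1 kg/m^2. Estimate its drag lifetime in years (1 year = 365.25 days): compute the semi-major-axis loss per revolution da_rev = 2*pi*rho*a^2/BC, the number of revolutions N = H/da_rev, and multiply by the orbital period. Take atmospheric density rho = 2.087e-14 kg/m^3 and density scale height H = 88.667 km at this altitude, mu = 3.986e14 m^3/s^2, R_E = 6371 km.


a = R_E + alt = 7119.7000 km = 7.1197e+06 m
da_rev = 2*pi*rho*a^2/BC = 2*pi*2.087e-14*(7.1197e+06)^2/181.1 = 0.036703481 m per revolution
N = H/da_rev = 88667.0000 m / 0.036703481 m = 2.4157654e+06 revolutions
P = 2*pi*sqrt(a^3/mu) = 5978.6587 s
lifetime = N*P = 2.4157654e+06 * 5978.6587 = 1.4443037e+10 s = 167164.7792 days
years = 167164.7792 / 365.25 = 457.6722 years

457.6722 years


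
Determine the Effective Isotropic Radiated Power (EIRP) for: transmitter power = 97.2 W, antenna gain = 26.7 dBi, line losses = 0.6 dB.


Pt = 97.2 W = 19.8767 dBW
EIRP = Pt_dBW + Gt - losses = 19.8767 + 26.7 - 0.6 = 45.9767 dBW

45.9767 dBW


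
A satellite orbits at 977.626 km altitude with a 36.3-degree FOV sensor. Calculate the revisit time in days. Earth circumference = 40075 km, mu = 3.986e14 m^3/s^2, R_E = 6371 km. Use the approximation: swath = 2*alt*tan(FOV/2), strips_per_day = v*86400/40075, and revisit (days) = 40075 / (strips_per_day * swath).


swath = 2*977.626*tan(0.3167773) = 640.9640 km
v = sqrt(mu/r) = 7364.8783 m/s = 7.3649 km/s
strips/day = v*86400/40075 = 7.3649*86400/40075 = 15.8784
coverage/day = strips * swath = 15.8784 * 640.9640 = 10177.4599 km
revisit = 40075 / 10177.4599 = 3.9376 days

3.9376 days


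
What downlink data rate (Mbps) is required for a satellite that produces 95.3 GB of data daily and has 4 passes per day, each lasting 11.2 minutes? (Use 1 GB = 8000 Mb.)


total contact time = 4 * 11.2 * 60 = 2688.0000 s
data = 95.3 GB = 762400.0000 Mb
rate = 762400.0000 / 2688.0000 = 283.6310 Mbps

283.6310 Mbps


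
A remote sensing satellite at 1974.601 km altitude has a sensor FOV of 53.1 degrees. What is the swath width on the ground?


FOV = 53.1 deg = 0.9267698 rad
swath = 2 * alt * tan(FOV/2) = 2 * 1974.601 * tan(0.4633849)
swath = 2 * 1974.601 * 0.4996717
swath = 1973.3044 km

1973.3044 km


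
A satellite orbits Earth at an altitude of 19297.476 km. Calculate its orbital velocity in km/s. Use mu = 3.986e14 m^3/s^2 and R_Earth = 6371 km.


r = R_E + alt = 6371.0 + 19297.476 = 25668.4760 km = 2.5668476e+07 m
v = sqrt(mu/r) = sqrt(3.986e14 / 2.5668476e+07) = 3940.6567 m/s = 3.9407 km/s

3.9407 km/s


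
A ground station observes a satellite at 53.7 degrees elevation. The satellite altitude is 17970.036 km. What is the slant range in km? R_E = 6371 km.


h = 17970.036 km, el = 53.7 deg
d = -R_E*sin(el) + sqrt((R_E*sin(el))^2 + 2*R_E*h + h^2)
d = -6371.0000*sin(0.9372418) + sqrt((6371.0000*0.8059283)^2 + 2*6371.0000*17970.036 + 17970.036^2)
d = 18912.4722 km

18912.4722 km


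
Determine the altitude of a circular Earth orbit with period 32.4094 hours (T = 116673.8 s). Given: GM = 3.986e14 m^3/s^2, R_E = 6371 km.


T = 116673.8 s
r = (mu*T^2/(4*pi^2))^(1/3) = (3.986e14 * 116673.8^2 / (4*pi^2))^(1/3)
r = 5.1606937e+07 m = 51606.9367 km
alt = r - R_E = 51606.9367 - 6371 = 45235.9367 km

45235.9367 km


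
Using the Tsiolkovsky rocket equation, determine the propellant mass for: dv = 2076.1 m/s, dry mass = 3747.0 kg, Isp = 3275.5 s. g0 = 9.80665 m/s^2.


ve = Isp * g0 = 3275.5 * 9.80665 = 32121.682075 m/s
mass ratio = exp(dv/ve) = exp(2076.1/32121.682075) = 1.06676676
m_prop = m_dry * (mr - 1) = 3747.0 * (1.06676676 - 1)
m_prop = 250.1751 kg

250.1751 kg


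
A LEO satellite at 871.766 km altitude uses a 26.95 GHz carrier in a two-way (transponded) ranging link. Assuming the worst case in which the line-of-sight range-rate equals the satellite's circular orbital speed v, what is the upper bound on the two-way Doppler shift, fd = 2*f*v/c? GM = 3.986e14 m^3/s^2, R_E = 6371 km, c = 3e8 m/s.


r = 7.242766e+06 m
v = sqrt(mu/r) = 7418.5055 m/s (worst-case radial velocity)
f = 26.95 GHz = 2.695e+10 Hz
fd = 2*f*v/c = 2*2.695e+10*7418.5055/3.0e+08
fd = 1.3328581e+06 Hz

1.3329e+06 Hz


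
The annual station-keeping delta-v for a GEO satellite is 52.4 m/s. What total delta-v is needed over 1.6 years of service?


dV = rate * years = 52.4 * 1.6
dV = 83.8400 m/s

83.8400 m/s


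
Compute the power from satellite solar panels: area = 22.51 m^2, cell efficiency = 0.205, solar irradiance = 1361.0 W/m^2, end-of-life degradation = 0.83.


P = area * eta * S * degradation
P = 22.51 * 0.205 * 1361.0 * 0.83
P = 5212.7341 W

5212.7341 W


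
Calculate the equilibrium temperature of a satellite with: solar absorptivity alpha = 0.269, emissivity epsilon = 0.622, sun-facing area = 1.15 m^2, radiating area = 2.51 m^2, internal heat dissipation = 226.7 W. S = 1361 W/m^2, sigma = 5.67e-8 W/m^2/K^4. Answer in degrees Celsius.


Numerator = alpha*S*A_sun + Q_int = 0.269*1361*1.15 + 226.7 = 647.7253 W
Denominator = eps*sigma*A_rad = 0.622*5.67e-8*2.51 = 8.8521174e-08 W/K^4
T^4 = 7.3171798e+09 K^4
T = 292.4731 K = 19.3231 C

19.3231 degrees Celsius


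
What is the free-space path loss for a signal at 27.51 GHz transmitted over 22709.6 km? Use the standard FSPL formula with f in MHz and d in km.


f = 27.51 GHz = 27510.0000 MHz
d = 22709.6 km
FSPL = 32.44 + 20*log10(27510.0000) + 20*log10(22709.6)
FSPL = 32.44 + 88.7898 + 87.1242
FSPL = 208.3540 dB

208.3540 dB


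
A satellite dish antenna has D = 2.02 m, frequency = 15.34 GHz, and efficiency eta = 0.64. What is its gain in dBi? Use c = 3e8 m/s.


lambda = c/f = 3e8 / 1.534e+10 = 0.01955671 m
G = eta*(pi*D/lambda)^2 = 0.64*(pi*2.02/0.01955671)^2
G = 67389.2570 (linear)
G = 10*log10(67389.2570) = 48.2859 dBi

48.2859 dBi


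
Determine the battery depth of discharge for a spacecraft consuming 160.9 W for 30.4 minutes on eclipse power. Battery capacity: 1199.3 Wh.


E_used = P * t / 60 = 160.9 * 30.4 / 60 = 81.5227 Wh
DOD = E_used / E_total * 100 = 81.5227 / 1199.3 * 100
DOD = 6.7975 %

6.7975 %


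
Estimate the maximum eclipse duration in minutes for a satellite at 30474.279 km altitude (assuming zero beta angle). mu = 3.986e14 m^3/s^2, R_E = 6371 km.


r = 36845.2790 km
T = 1173.0938 min
Eclipse fraction = arcsin(R_E/r)/pi = arcsin(6371.0000/36845.2790)/pi
= arcsin(0.1729122)/pi = 0.0553177
Eclipse duration = 0.0553177 * 1173.0938 = 64.8929 min

64.8929 minutes


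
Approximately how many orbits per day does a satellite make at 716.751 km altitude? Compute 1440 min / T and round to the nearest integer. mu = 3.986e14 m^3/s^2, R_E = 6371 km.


r = 7.087751e+06 m
T = 2*pi*sqrt(r^3/mu) = 5938.4609 s = 98.9743 min
revs/day = 1440 / 98.9743 = 14.5492
Rounded: 15 revolutions per day

15 revolutions per day


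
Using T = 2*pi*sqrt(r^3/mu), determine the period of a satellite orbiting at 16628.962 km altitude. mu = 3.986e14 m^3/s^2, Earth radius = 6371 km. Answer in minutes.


r = 22999.9620 km = 2.2999962e+07 m
T = 2*pi*sqrt(r^3/mu) = 2*pi*sqrt(1.216694e+22 / 3.986e14)
T = 34713.7794 s = 578.5630 min

578.5630 minutes


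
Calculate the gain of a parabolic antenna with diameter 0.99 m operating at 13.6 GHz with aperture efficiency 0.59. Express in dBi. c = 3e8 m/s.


lambda = c/f = 3e8 / 1.36e+10 = 0.02205882 m
G = eta*(pi*D/lambda)^2 = 0.59*(pi*0.99/0.02205882)^2
G = 11728.9046 (linear)
G = 10*log10(11728.9046) = 40.6926 dBi

40.6926 dBi


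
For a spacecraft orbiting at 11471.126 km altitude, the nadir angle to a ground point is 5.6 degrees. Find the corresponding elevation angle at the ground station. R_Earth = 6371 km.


r = R_E + alt = 17842.1260 km
Law of sines in the satellite / Earth-center / ground-point triangle:
  sin(nadir)/R_E = sin(90 + el)/r  =>  cos(el) = (r/R_E)*sin(nadir)
cos(el) = (17842.1260 / 6371.0000) * sin(5.6 deg) = 0.2732831
el = arccos(0.2732831) = 74.1403 deg
(Earth-central angle = 90 - nadir - el = 10.2597 deg)

74.1403 degrees


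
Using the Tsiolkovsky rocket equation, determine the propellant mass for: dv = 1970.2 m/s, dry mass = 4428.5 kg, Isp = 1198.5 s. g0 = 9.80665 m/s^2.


ve = Isp * g0 = 1198.5 * 9.80665 = 11753.270025 m/s
mass ratio = exp(dv/ve) = exp(1970.2/11753.270025) = 1.18249894
m_prop = m_dry * (mr - 1) = 4428.5 * (1.18249894 - 1)
m_prop = 808.1966 kg

808.1966 kg


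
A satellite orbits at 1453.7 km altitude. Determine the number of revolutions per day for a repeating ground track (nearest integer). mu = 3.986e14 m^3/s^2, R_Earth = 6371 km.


r = 7.8247e+06 m
T = 2*pi*sqrt(r^3/mu) = 6888.3113 s = 114.8052 min
revs/day = 1440 / 114.8052 = 12.5430
Rounded: 13 revolutions per day

13 revolutions per day


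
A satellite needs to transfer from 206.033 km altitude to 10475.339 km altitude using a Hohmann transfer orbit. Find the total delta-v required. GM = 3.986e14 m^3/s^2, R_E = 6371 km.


r1 = 6577.0330 km = 6.577033e+06 m
r2 = 16846.3390 km = 1.6846339e+07 m
dv1 = sqrt(mu/r1)*(sqrt(2*r2/(r1+r2)) - 1) = 1551.8600 m/s
dv2 = sqrt(mu/r2)*(1 - sqrt(2*r1/(r1+r2))) = 1219.0514 m/s
total dv = |dv1| + |dv2| = 1551.8600 + 1219.0514 = 2770.9114 m/s = 2.7709 km/s

2.7709 km/s


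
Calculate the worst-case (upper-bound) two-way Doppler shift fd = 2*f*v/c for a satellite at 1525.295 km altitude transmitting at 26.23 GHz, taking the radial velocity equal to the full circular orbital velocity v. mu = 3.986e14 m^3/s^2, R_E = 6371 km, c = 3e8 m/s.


r = 7.896295e+06 m
v = sqrt(mu/r) = 7104.8836 m/s (worst-case radial velocity)
f = 26.23 GHz = 2.623e+10 Hz
fd = 2*f*v/c = 2*2.623e+10*7104.8836/3.0e+08
fd = 1.2424073e+06 Hz

1.2424e+06 Hz


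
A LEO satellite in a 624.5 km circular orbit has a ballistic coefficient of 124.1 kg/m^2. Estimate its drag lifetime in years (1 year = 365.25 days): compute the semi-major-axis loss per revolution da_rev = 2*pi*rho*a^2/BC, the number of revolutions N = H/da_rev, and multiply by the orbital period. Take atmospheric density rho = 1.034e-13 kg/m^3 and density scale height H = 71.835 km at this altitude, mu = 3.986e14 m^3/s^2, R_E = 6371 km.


a = R_E + alt = 6995.5000 km = 6.9955e+06 m
da_rev = 2*pi*rho*a^2/BC = 2*pi*1.034e-13*(6.9955e+06)^2/124.1 = 0.256192344 m per revolution
N = H/da_rev = 71835.0000 m / 0.256192344 m = 280394.7957 revolutions
P = 2*pi*sqrt(a^3/mu) = 5822.9004 s
lifetime = N*P = 280394.7957 * 5822.9004 = 1.632711e+09 s = 18897.1177 days
years = 18897.1177 / 365.25 = 51.7375 years

51.7375 years


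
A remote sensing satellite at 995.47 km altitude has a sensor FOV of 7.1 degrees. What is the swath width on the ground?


FOV = 7.1 deg = 0.1239184 rad
swath = 2 * alt * tan(FOV/2) = 2 * 995.47 * tan(0.06195919)
swath = 2 * 995.47 * 0.0620386
swath = 123.5151 km

123.5151 km


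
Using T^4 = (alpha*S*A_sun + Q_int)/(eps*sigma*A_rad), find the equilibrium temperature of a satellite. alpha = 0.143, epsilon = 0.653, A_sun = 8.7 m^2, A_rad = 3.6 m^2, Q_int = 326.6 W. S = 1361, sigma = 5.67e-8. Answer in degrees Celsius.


Numerator = alpha*S*A_sun + Q_int = 0.143*1361*8.7 + 326.6 = 2019.8201 W
Denominator = eps*sigma*A_rad = 0.653*5.67e-8*3.6 = 1.3329036e-07 W/K^4
T^4 = 1.5153535e+10 K^4
T = 350.8557 K = 77.7057 C

77.7057 degrees Celsius


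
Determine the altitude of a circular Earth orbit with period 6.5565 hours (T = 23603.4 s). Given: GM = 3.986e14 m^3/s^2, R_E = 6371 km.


T = 23603.4 s
r = (mu*T^2/(4*pi^2))^(1/3) = (3.986e14 * 23603.4^2 / (4*pi^2))^(1/3)
r = 1.7784523e+07 m = 17784.5234 km
alt = r - R_E = 17784.5234 - 6371 = 11413.5234 km

11413.5234 km


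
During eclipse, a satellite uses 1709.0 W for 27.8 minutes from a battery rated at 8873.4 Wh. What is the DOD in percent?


E_used = P * t / 60 = 1709.0 * 27.8 / 60 = 791.8367 Wh
DOD = E_used / E_total * 100 = 791.8367 / 8873.4 * 100
DOD = 8.9237 %

8.9237 %


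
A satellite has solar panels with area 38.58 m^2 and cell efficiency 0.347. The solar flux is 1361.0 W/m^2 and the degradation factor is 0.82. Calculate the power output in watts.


P = area * eta * S * degradation
P = 38.58 * 0.347 * 1361.0 * 0.82
P = 14940.4499 W

14940.4499 W


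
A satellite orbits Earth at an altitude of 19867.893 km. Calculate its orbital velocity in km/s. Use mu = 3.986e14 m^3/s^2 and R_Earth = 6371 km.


r = R_E + alt = 6371.0 + 19867.893 = 26238.8930 km = 2.6238893e+07 m
v = sqrt(mu/r) = sqrt(3.986e14 / 2.6238893e+07) = 3897.5877 m/s = 3.8976 km/s

3.8976 km/s


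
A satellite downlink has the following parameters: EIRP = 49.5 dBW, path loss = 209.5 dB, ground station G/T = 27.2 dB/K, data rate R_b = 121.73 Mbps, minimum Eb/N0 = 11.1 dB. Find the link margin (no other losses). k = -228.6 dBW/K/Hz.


C/N0 = EIRP - FSPL + G/T - k = 49.5 - 209.5 + 27.2 - (-228.6)
C/N0 = 95.8000 dB-Hz
R_b = 121.73 Mbps = 1.2173e+08 bps -> 10*log10(R_b) = 80.8540 dB-Hz
Eb/N0 = C/N0 - 10*log10(R_b) = 95.8000 - 80.8540 = 14.9460 dB
Margin = Eb/N0 - Eb/N0_req = 14.9460 - 11.1 = 3.8460 dB (link closes)

3.8460 dB


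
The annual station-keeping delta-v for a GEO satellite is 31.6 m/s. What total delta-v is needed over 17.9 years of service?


dV = rate * years = 31.6 * 17.9
dV = 565.6400 m/s

565.6400 m/s


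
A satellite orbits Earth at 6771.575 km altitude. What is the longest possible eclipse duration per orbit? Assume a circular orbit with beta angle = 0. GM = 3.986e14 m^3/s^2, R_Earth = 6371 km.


r = 13142.5750 km
T = 249.9083 min
Eclipse fraction = arcsin(R_E/r)/pi = arcsin(6371.0000/13142.5750)/pi
= arcsin(0.4847604)/pi = 0.1610932
Eclipse duration = 0.1610932 * 249.9083 = 40.2585 min

40.2585 minutes


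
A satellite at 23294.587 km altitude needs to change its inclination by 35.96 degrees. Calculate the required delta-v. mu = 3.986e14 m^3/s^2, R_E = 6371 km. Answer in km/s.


r = 29665.5870 km = 2.9665587e+07 m
V = sqrt(mu/r) = 3665.5755 m/s
di = 35.96 deg = 0.6276204 rad
dV = 2*V*sin(di/2) = 2*3665.5755*sin(0.3138102)
dV = 2263.0163 m/s = 2.2630 km/s

2.2630 km/s


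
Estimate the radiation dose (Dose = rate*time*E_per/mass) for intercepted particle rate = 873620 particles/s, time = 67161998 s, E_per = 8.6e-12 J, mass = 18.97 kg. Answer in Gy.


Total energy deposited = rate * time * E_per
  = 873620 * 67161998 * 8.6e-12 = 504.5970 J
Dose = E_total / mass = 504.5970 / 18.97
Dose = 26.5997 Gy

26.5997 Gy


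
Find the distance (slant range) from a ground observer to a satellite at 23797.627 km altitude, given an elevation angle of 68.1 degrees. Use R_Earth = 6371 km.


h = 23797.627 km, el = 68.1 deg
d = -R_E*sin(el) + sqrt((R_E*sin(el))^2 + 2*R_E*h + h^2)
d = -6371.0000*sin(1.1886) + sqrt((6371.0000*0.9278363)^2 + 2*6371.0000*23797.627 + 23797.627^2)
d = 24163.6489 km

24163.6489 km


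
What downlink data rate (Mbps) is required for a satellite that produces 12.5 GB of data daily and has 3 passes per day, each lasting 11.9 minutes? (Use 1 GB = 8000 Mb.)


total contact time = 3 * 11.9 * 60 = 2142.0000 s
data = 12.5 GB = 100000.0000 Mb
rate = 100000.0000 / 2142.0000 = 46.6853 Mbps

46.6853 Mbps


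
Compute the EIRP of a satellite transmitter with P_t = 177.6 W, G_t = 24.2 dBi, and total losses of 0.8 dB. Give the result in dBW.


Pt = 177.6 W = 22.4944 dBW
EIRP = Pt_dBW + Gt - losses = 22.4944 + 24.2 - 0.8 = 45.8944 dBW

45.8944 dBW


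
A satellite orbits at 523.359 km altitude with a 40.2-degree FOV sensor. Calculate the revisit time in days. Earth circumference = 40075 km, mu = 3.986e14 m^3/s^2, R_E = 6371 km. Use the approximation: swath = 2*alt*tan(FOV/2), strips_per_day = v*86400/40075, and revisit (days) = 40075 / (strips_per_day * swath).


swath = 2*523.359*tan(0.3508112) = 383.0444 km
v = sqrt(mu/r) = 7603.6427 m/s = 7.6036 km/s
strips/day = v*86400/40075 = 7.6036*86400/40075 = 16.3931
coverage/day = strips * swath = 16.3931 * 383.0444 = 6279.2970 km
revisit = 40075 / 6279.2970 = 6.3821 days

6.3821 days


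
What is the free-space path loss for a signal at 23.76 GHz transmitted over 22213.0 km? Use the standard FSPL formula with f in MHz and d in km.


f = 23.76 GHz = 23760.0000 MHz
d = 22213.0 km
FSPL = 32.44 + 20*log10(23760.0000) + 20*log10(22213.0)
FSPL = 32.44 + 87.5169 + 86.9321
FSPL = 206.8891 dB

206.8891 dB


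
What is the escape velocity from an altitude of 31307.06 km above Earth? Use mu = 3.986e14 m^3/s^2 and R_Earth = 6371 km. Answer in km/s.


r = 6371.0 + 31307.06 = 37678.0600 km = 3.767806e+07 m
v_esc = sqrt(2*mu/r) = sqrt(2*3.986e14 / 3.767806e+07)
v_esc = 4599.8045 m/s = 4.5998 km/s

4.5998 km/s


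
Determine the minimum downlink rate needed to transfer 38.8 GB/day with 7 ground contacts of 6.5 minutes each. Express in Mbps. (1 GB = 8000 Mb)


total contact time = 7 * 6.5 * 60 = 2730.0000 s
data = 38.8 GB = 310400.0000 Mb
rate = 310400.0000 / 2730.0000 = 113.6996 Mbps

113.6996 Mbps


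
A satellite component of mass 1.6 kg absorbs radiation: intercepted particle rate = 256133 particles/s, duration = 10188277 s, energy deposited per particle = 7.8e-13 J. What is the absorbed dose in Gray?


Total energy deposited = rate * time * E_per
  = 256133 * 10188277 * 7.8e-13 = 2.0355 J
Dose = E_total / mass = 2.0355 / 1.6
Dose = 1.2722 Gy

1.2722 Gy


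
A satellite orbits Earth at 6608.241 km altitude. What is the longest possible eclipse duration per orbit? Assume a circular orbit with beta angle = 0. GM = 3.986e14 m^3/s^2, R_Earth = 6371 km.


r = 12979.2410 km
T = 245.2641 min
Eclipse fraction = arcsin(R_E/r)/pi = arcsin(6371.0000/12979.2410)/pi
= arcsin(0.4908608)/pi = 0.1633176
Eclipse duration = 0.1633176 * 245.2641 = 40.0559 min

40.0559 minutes


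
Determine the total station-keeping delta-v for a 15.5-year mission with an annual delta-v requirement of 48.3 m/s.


dV = rate * years = 48.3 * 15.5
dV = 748.6500 m/s

748.6500 m/s
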